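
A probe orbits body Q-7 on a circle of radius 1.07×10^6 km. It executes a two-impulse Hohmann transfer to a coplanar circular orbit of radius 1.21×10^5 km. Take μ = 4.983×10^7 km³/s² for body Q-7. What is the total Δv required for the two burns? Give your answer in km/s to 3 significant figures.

Transfer-ellipse semi-major axis a_t = (r₁ + r₂)/2 = (1.070×10^6 + 1.210×10^5)/2 = 5.955×10^5 km.
Circular speed at r₁: v₁ = √(μ/r₁) = √(4.983×10^7/1.070×10^6) = 6.824 km/s.
On the transfer ellipse at r₁, vis-viva gives v_a = √[μ(2/r₁ − 1/a_t)] = 3.076 km/s.
First burn Δv₁ = |v_a − v₁| = 3.748 km/s.
Circular speed at r₂: v₂ = √(μ/r₂) = 20.293 km/s.
Transfer-orbit speed at r₂: v_p = √[μ(2/r₂ − 1/a_t)] = 27.202 km/s.
Second burn Δv₂ = |v₂ − v_p| = 6.909 km/s.
Δv = Δv₁ + Δv₂ = 3.748 + 6.909 = 10.66 km/s.

Δv = 10.7 km/s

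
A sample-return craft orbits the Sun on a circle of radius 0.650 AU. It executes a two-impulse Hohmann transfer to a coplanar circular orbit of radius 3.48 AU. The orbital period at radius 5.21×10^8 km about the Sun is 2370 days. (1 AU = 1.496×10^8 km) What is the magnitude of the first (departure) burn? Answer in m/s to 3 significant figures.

Δv₁ = 11000 m/s

From Kepler's third law T² = 4π²r³/μ at r = 5.21×10^8 km, T = 2370 days = 2370 × 86400 s = 2.04768×10^8 s: μ = 4π²r³/T² = 1.33152×10^11 km³/s².
In km: r₁ = 0.650 × 1.496×10^8 = 9.724×10^7 km; r₂ = 3.48 × 1.496×10^8 = 5.20608×10^8 km.
Transfer-ellipse semi-major axis a_t = (r₁ + r₂)/2 = (9.724×10^7 + 5.20608×10^8)/2 = 3.08924×10^8 km.
Circular speed at r = 9.724×10^7 km: v_c = √(μ/r) = 37.004 km/s.
Transfer-orbit speed at the same r (vis-viva, a = a_t): v_t = √[μ(2/r − 1/a_t)] = 48.038 km/s.
Δv₁ = |v_t − v_c| = |48.038 − 37.004| = 11.03 km/s.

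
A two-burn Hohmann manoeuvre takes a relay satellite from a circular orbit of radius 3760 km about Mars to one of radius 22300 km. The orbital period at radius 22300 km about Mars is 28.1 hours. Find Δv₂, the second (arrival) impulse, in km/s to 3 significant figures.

From Kepler's third law T² = 4π²r³/μ at r = 22300 km, T = 28.1 hours = 28.1 × 3600 s = 1.0116×10^5 s: μ = 4π²r³/T² = 42781.6 km³/s².
Semi-major axis of the transfer orbit: a_t = (3760 + 22300)/2 = 13030 km.
On the circular orbit at r = 22300 km, v_c = √(μ/r) = 1.385 km/s.
Vis-viva on the transfer ellipse at r = 22300 km gives v_t = √[μ(2/r − 1/a_t)] = 0.7440 km/s.
Δv₂ = |v_t − v_c| = |0.7440 − 1.385| = 0.6410 km/s.

Δv₂ = 0.641 km/s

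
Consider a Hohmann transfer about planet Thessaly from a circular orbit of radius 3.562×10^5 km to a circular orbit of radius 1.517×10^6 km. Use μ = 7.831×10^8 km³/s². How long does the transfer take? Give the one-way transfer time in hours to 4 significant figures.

t = 28.27 hours

The Hohmann ellipse has a_t = (r₁ + r₂)/2 = 9.366×10^5 km.
By Kepler's third law the transfer-orbit period is T = 2π√(a_t³/μ), so t = T/2 = 1.0176×10^5 s.
Converting: 1.0176×10^5 s ÷ 3600 s/hour = 28.27 hours.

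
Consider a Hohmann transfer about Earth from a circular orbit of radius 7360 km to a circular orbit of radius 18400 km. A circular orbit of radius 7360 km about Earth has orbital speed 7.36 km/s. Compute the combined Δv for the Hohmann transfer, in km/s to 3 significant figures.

Δv = 2.57 km/s

From the circular-orbit relation v² = μ/r at r = 7360 km: μ = v²r = (7.36)² × 7360 = 3.98688×10^5 km³/s².
The Hohmann ellipse has a_t = (r₁ + r₂)/2 = 12880 km.
At r₁ the circular-orbit speed is v₁ = √(μ/r₁) = 7.360 km/s.
On the transfer ellipse at r₁, vis-viva gives v_p = √[μ(2/r₁ − 1/a_t)] = 8.797 km/s.
First burn Δv₁ = |v_p − v₁| = 1.437 km/s.
At r₂, v₂ = √(μ/r₂) = 4.655 km/s.
Transfer-orbit speed at r₂: v_a = √[μ(2/r₂ − 1/a_t)] = 3.519 km/s.
Second burn Δv₂ = |v₂ − v_a| = 1.136 km/s.
Total Δv = Δv₁ + Δv₂ = 2.573 km/s.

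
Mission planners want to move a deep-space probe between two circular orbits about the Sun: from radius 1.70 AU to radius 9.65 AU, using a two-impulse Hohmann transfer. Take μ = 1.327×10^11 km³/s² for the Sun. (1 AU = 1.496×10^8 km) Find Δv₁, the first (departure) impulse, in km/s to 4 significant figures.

Δv₁ = 6.944 km/s

In km: r₁ = 1.70 × 1.496×10^8 = 2.5432×10^8 km; r₂ = 9.65 × 1.496×10^8 = 1.44364×10^9 km.
Semi-major axis of the transfer orbit: a_t = (2.5432×10^8 + 1.44364×10^9)/2 = 8.4898×10^8 km.
Circular speed at r = 2.5432×10^8 km: v_c = √(μ/r) = 22.843 km/s.
Transfer-orbit speed at the same r (vis-viva, a = a_t): v_t = √[μ(2/r − 1/a_t)] = 29.787 km/s.
Δv₁ = |v_t − v_c| = |29.787 − 22.843| = 6.944 km/s.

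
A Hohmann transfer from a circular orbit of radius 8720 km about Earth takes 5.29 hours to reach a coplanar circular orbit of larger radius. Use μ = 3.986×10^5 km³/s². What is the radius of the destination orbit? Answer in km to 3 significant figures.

r₂ = 40200 km

Transfer time t = 5.29 hours = 19044 s, and t = π√(a_t³/μ).
So a_t = (μ t²/π²)^(1/3) = (3.986×10^5 × (19044)² / π²)^(1/3) = 24467 km.
Since a_t = (r₁ + r₂)/2, r₂ = 2a_t − r₁ = 2×24467 − 8720 = 40214 km.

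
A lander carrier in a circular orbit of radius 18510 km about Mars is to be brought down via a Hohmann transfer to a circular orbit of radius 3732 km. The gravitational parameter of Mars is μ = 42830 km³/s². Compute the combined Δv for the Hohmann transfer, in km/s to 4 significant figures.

Transfer-ellipse semi-major axis a_t = (r₁ + r₂)/2 = (18510 + 3732)/2 = 11121 km.
Circular speed at r₁: v₁ = √(μ/r₁) = √(42830/18510) = 1.52115 km/s.
Transfer-orbit speed at r₁ (vis-viva equation): v_a = √[μ(2/r₁ − 1/a_t)] = 0.881190 km/s.
First burn Δv₁ = |v_a − v₁| = 0.6400 km/s.
Circular speed at r₂: v₂ = √(μ/r₂) = 3.3877 km/s.
Transfer-orbit speed at r₂: v_p = √[μ(2/r₂ − 1/a_t)] = 4.3705 km/s.
Second burn Δv₂ = |v₂ − v_p| = 0.9828 km/s.
Δv = Δv₁ + Δv₂ = 0.6400 + 0.9828 = 1.623 km/s.

Δv = 1.623 km/s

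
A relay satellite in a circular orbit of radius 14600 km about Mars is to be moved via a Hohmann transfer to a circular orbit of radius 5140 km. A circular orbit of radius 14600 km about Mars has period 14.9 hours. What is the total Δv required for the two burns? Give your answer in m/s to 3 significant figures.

From Kepler's third law T² = 4π²r³/μ at r = 14600 km, T = 14.9 hours = 14.9 × 3600 s = 53640 s: μ = 4π²r³/T² = 42701.3 km³/s².
Semi-major axis of the transfer orbit: a_t = (14600 + 5140)/2 = 9870 km.
Circular speed at r₁: v₁ = √(μ/r₁) = √(42701.3/14600) = 1.710 km/s.
On the transfer ellipse at r₁, vis-viva equation gives v_a = √[μ(2/r₁ − 1/a_t)] = 1.234 km/s.
First burn Δv₁ = |v_a − v₁| = 0.4760 km/s.
At r₂, v₂ = √(μ/r₂) = 2.8823 km/s.
Transfer-orbit speed at r₂: v_p = √[μ(2/r₂ − 1/a_t)] = 3.5056 km/s.
Second burn Δv₂ = |v₂ − v_p| = 0.6233 km/s.
Δv = Δv₁ + Δv₂ = 0.4760 + 0.6233 = 1.099 km/s.

Δv = 1100 m/s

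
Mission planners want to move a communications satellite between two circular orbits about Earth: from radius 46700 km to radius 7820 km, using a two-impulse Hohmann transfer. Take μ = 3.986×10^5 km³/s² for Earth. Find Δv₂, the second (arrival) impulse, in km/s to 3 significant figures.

Semi-major axis of the transfer orbit: a_t = (46700 + 7820)/2 = 27260 km.
Circular speed at r = 7820 km: v_c = √(μ/r) = 7.1395 km/s.
Transfer-orbit speed at the same r (vis-viva, a = a_t): v_t = √[μ(2/r − 1/a_t)] = 9.3446 km/s.
Δv₂ = |v_t − v_c| = |9.3446 − 7.1395| = 2.205 km/s.

Δv₂ = 2.21 km/s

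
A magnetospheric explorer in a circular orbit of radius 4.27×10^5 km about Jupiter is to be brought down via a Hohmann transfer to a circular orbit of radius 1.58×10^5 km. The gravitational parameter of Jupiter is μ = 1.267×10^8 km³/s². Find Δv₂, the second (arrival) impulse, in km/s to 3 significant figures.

Transfer-ellipse semi-major axis a_t = (r₁ + r₂)/2 = (4.270×10^5 + 1.580×10^5)/2 = 2.925×10^5 km.
On the circular orbit at r = 1.580×10^5 km, v_c = √(μ/r) = 28.318 km/s.
Vis-viva on the transfer ellipse at r = 1.580×10^5 km gives v_t = √[μ(2/r − 1/a_t)] = 34.215 km/s.
Δv₂ = |v_t − v_c| = |34.215 − 28.318| = 5.897 km/s.

Δv₂ = 5.90 km/s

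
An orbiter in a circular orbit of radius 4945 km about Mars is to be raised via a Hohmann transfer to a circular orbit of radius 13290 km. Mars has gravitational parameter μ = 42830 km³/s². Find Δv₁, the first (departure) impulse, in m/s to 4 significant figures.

Semi-major axis of the transfer orbit: a_t = (4945 + 13290)/2 = 9117.5 km.
On the circular orbit at r = 4945 km, v_c = √(μ/r) = 2.9430 km/s.
Vis-viva on the transfer ellipse at r = 4945 km gives v_t = √[μ(2/r − 1/a_t)] = 3.5532 km/s.
Δv₁ = |v_t − v_c| = |3.5532 − 2.9430| = 0.6102 km/s.

Δv₁ = 610.2 m/s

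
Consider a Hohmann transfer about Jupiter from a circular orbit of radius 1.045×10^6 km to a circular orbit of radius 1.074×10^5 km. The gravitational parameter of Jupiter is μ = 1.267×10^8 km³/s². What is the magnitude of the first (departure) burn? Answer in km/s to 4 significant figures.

Δv₁ = 6.257 km/s

The Hohmann ellipse has a_t = (r₁ + r₂)/2 = 5.762×10^5 km.
Circular speed at r = 1.045×10^6 km: v_c = √(μ/r) = 11.011 km/s.
Transfer-orbit speed at the same r (vis-viva, a = a_t): v_t = √[μ(2/r − 1/a_t)] = 4.7539 km/s.
Δv₁ = |v_t − v_c| = |4.7539 − 11.011| = 6.257 km/s.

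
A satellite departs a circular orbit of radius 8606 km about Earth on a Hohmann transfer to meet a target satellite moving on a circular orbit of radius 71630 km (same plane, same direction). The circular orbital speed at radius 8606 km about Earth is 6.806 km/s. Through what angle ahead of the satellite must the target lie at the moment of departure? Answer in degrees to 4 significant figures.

φ = 104.6°

From the circular-orbit relation v² = μ/r at r = 8606 km: μ = v²r = (6.806)² × 8606 = 3.98644×10^5 km³/s².
The Hohmann ellipse has a_t = (r₁ + r₂)/2 = 40118 km.
Transfer time t = π√(a_t³/μ) = 39982.152 s.
The target's mean motion on its circular orbit is ω₂ = √(μ/r₂³) = 3.2934433×10^-5 rad/s.
Angle swept by the target during transfer: ω₂·t = 1.3167895 rad = 75.446°.
Arrival is 180° from departure on the ellipse, so φ = 180° − 75.446° = 104.6°.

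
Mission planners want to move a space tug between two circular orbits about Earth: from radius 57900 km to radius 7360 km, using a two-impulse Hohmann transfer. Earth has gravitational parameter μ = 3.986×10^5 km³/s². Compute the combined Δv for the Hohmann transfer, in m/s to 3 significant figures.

Transfer-ellipse semi-major axis a_t = (r₁ + r₂)/2 = (57900 + 7360)/2 = 32630 km.
Circular speed at r₁: v₁ = √(μ/r₁) = √(3.986×10^5/57900) = 2.624 km/s.
On the transfer ellipse at r₁, vis-viva gives v_a = √[μ(2/r₁ − 1/a_t)] = 1.246 km/s.
First burn Δv₁ = |v_a − v₁| = 1.378 km/s.
Circular speed at r₂: v₂ = √(μ/r₂) = 7.359 km/s.
Transfer-orbit speed at r₂: v_p = √[μ(2/r₂ − 1/a_t)] = 9.803 km/s.
Second burn Δv₂ = |v₂ − v_p| = 2.444 km/s.
Δv = Δv₁ + Δv₂ = 1.378 + 2.444 = 3.822 km/s.

Δv = 3820 m/s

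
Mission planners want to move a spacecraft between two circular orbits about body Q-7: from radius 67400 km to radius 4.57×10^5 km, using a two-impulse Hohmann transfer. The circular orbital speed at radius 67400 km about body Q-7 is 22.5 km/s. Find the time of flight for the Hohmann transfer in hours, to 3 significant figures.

t = 20.1 hours

From the circular-orbit relation v² = μ/r at r = 67400 km: μ = v²r = (22.5)² × 67400 = 3.41212×10^7 km³/s².
Semi-major axis of the transfer orbit: a_t = (67400 + 4.570×10^5)/2 = 2.622×10^5 km.
By Kepler's third law the transfer-orbit period is T = 2π√(a_t³/μ), so t = T/2 = 72210 s.
Converting: 72210 s ÷ 3600 s/hour = 20.1 hours.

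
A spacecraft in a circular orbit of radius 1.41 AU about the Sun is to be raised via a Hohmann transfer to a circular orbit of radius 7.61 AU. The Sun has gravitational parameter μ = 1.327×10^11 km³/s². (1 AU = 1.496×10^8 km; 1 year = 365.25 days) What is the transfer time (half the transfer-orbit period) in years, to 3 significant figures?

t = 4.79 years

In km: r₁ = 1.41 × 1.496×10^8 = 2.10936×10^8 km; r₂ = 7.61 × 1.496×10^8 = 1.138456×10^9 km.
Transfer-ellipse semi-major axis a_t = (r₁ + r₂)/2 = (2.10936×10^8 + 1.138456×10^9)/2 = 6.74696×10^8 km.
Transfer time t = π√(a_t³/μ) = π√((6.74696×10^8)³ / 1.327×10^11) = 1.511×10^8 s.
Converting: 1.511×10^8 s ÷ 3.15576×10^7 s/year (365.25 × 86400) = 4.79 years.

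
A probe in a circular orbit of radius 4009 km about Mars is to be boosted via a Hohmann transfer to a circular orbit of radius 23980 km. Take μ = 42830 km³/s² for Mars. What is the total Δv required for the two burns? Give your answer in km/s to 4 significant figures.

Δv = 1.631 km/s

Semi-major axis of the transfer orbit: a_t = (4009 + 23980)/2 = 13994.5 km.
Circular speed at r₁: v₁ = √(μ/r₁) = √(42830/4009) = 3.269 km/s.
Transfer-orbit speed at r₁ (v² = μ(2/r − 1/a)): v_p = √[μ(2/r₁ − 1/a_t)] = 4.279 km/s.
First burn Δv₁ = |v_p − v₁| = 1.010 km/s.
At r₂, v₂ = √(μ/r₂) = 1.3364 km/s.
Transfer-orbit speed at r₂: v_a = √[μ(2/r₂ − 1/a_t)] = 0.71530 km/s.
Second burn Δv₂ = |v₂ − v_a| = 0.6211 km/s.
Δv = Δv₁ + Δv₂ = 1.010 + 0.6211 = 1.631 km/s.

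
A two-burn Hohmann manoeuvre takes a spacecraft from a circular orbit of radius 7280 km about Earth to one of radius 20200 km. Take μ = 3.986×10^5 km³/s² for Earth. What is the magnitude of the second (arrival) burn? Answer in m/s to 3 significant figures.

Δv₂ = 1210 m/s

The Hohmann ellipse has a_t = (r₁ + r₂)/2 = 13740 km.
On the circular orbit at r = 20200 km, v_c = √(μ/r) = 4.442 km/s.
Vis-viva on the transfer ellipse at r = 20200 km gives v_t = √[μ(2/r − 1/a_t)] = 3.233 km/s.
Δv₂ = |v_t − v_c| = |3.233 − 4.442| = 1.209 km/s.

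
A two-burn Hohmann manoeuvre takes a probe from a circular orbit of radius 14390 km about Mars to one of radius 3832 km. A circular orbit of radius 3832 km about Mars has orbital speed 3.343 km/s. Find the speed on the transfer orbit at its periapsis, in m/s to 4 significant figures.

v = 4201 m/s

From the circular-orbit relation v² = μ/r at r = 3832 km: μ = v²r = (3.343)² × 3832 = 42825.1 km³/s².
Transfer-ellipse semi-major axis a_t = (r₁ + r₂)/2 = (14390 + 3832)/2 = 9111 km.
At periapsis, r = 3832 km.
From the vis-viva equation, v = √[μ(2/r − 1/a_t)] = 4.201 km/s.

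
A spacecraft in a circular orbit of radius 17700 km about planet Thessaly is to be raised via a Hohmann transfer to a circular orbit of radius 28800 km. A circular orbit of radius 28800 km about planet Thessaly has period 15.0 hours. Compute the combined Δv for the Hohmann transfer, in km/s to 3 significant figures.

From Kepler's third law T² = 4π²r³/μ at r = 28800 km, T = 15.0 hours = 15.0 × 3600 s = 54000 s: μ = 4π²r³/T² = 3.23407×10^5 km³/s².
The Hohmann ellipse has a_t = (r₁ + r₂)/2 = 23250 km.
Circular speed at r₁: v₁ = √(μ/r₁) = √(3.23407×10^5/17700) = 4.2745 km/s.
Transfer-orbit speed at r₁ (v² = μ(2/r − 1/a)): v_p = √[μ(2/r₁ − 1/a_t)] = 4.7574 km/s.
First burn Δv₁ = |v_p − v₁| = 0.4829 km/s.
Circular speed at r₂: v₂ = √(μ/r₂) = 3.3510 km/s.
Transfer-orbit speed at r₂: v_a = √[μ(2/r₂ − 1/a_t)] = 2.9238 km/s.
Second burn Δv₂ = |v₂ − v_a| = 0.4272 km/s.
Total Δv = Δv₁ + Δv₂ = 0.9101 km/s.

Δv = 0.910 km/s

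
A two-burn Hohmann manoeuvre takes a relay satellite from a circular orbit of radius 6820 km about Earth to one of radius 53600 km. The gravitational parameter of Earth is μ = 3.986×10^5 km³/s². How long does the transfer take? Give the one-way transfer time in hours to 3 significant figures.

Semi-major axis of the transfer orbit: a_t = (6820 + 53600)/2 = 30210 km.
Half the transfer-orbit period gives t = π√(a_t³/μ) = 26130 s.
Converting: 26130 s ÷ 3600 s/hour = 7.26 hours.

t = 7.26 hours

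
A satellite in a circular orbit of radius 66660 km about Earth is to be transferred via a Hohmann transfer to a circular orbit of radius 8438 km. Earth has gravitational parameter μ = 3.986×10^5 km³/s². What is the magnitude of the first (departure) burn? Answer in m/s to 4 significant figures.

Transfer-ellipse semi-major axis a_t = (r₁ + r₂)/2 = (66660 + 8438)/2 = 37549 km.
Circular speed at r = 66660 km: v_c = √(μ/r) = 2.445 km/s.
Transfer-orbit speed at the same r (vis-viva, a = a_t): v_t = √[μ(2/r − 1/a_t)] = 1.159 km/s.
Δv₁ = |v_t − v_c| = |1.159 − 2.445| = 1.286 km/s.

Δv₁ = 1286 m/s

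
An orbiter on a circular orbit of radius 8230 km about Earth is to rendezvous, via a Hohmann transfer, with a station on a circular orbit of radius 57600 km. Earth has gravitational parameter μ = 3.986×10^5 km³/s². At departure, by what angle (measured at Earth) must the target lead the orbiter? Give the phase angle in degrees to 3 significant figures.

The Hohmann ellipse has a_t = (r₁ + r₂)/2 = 32915 km.
Transfer time t = π√(a_t³/μ) = 29715 s.
The target's mean motion on its circular orbit is ω₂ = √(μ/r₂³) = 4.5670×10^-5 rad/s.
Angle swept by the target during transfer: ω₂·t = 1.3571 rad = 77.76°.
The orbiter traverses 180° on the transfer ellipse, so the target must lead by 180° − 77.76° = 102°.

φ = 102°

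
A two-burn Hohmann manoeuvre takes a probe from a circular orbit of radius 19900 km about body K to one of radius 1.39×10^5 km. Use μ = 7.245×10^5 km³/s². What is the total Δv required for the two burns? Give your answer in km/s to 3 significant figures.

Δv = 3.09 km/s

Transfer-ellipse semi-major axis a_t = (r₁ + r₂)/2 = (19900 + 1.390×10^5)/2 = 79450 km.
At r₁ the circular-orbit speed is v₁ = √(μ/r₁) = 6.0338 km/s.
On the transfer ellipse at r₁, v² = μ(2/r − 1/a) gives v_p = √[μ(2/r₁ − 1/a_t)] = 7.9809 km/s.
First burn Δv₁ = |v_p − v₁| = 1.94710 km/s.
Circular speed at r₂: v₂ = √(μ/r₂) = 2.28303 km/s.
Transfer-orbit speed at r₂: v_a = √[μ(2/r₂ − 1/a_t)] = 1.14259 km/s.
Second burn Δv₂ = |v₂ − v_a| = 1.14044 km/s.
Δv = Δv₁ + Δv₂ = 1.94710 + 1.14044 = 3.088 km/s.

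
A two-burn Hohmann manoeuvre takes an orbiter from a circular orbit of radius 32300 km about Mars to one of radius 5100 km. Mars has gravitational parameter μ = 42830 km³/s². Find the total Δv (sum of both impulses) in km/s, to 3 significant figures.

Δv = 1.46 km/s

The Hohmann ellipse has a_t = (r₁ + r₂)/2 = 18700 km.
Circular speed at r₁: v₁ = √(μ/r₁) = √(42830/32300) = 1.15152 km/s.
On the transfer ellipse at r₁, vis-viva gives v_a = √[μ(2/r₁ − 1/a_t)] = 0.601363 km/s.
First burn Δv₁ = |v_a − v₁| = 0.5502 km/s.
At r₂, v₂ = √(μ/r₂) = 2.8979 km/s.
Transfer-orbit speed at r₂: v_p = √[μ(2/r₂ − 1/a_t)] = 3.8086 km/s.
Second burn Δv₂ = |v₂ − v_p| = 0.9107 km/s.
Total Δv = Δv₁ + Δv₂ = 1.461 km/s.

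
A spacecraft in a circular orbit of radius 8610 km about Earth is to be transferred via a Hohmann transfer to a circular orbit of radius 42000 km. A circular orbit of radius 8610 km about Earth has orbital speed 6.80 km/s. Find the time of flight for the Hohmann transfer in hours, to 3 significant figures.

t = 5.57 hours

From the circular-orbit relation v² = μ/r at r = 8610 km: μ = v²r = (6.80)² × 8610 = 3.98126×10^5 km³/s².
Transfer-ellipse semi-major axis a_t = (r₁ + r₂)/2 = (8610 + 42000)/2 = 25305 km.
By Kepler's third law the transfer-orbit period is T = 2π√(a_t³/μ), so t = T/2 = 20040 s.
Converting: 20040 s ÷ 3600 s/hour = 5.57 hours.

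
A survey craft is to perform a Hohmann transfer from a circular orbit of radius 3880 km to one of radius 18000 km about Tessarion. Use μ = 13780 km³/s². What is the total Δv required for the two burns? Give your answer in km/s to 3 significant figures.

Δv = 0.887 km/s

The Hohmann ellipse has a_t = (r₁ + r₂)/2 = 10940 km.
Circular speed at r₁: v₁ = √(μ/r₁) = √(13780/3880) = 1.88455 km/s.
Transfer-orbit speed at r₁ (v² = μ(2/r − 1/a)): v_p = √[μ(2/r₁ − 1/a_t)] = 2.41733 km/s.
First burn Δv₁ = |v_p − v₁| = 0.5328 km/s.
At r₂, v₂ = √(μ/r₂) = 0.8750 km/s.
Transfer-orbit speed at r₂: v_a = √[μ(2/r₂ − 1/a_t)] = 0.5211 km/s.
Second burn Δv₂ = |v₂ − v_a| = 0.3539 km/s.
Total Δv = Δv₁ + Δv₂ = 0.8867 km/s.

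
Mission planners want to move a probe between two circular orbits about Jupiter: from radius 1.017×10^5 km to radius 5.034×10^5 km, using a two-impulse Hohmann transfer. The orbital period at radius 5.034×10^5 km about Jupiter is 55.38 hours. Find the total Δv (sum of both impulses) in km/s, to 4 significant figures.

Δv = 16.90 km/s

From Kepler's third law T² = 4π²r³/μ at r = 5.034×10^5 km, T = 55.38 hours = 55.38 × 3600 s = 1.99368×10^5 s: μ = 4π²r³/T² = 1.26703×10^8 km³/s².
The Hohmann ellipse has a_t = (r₁ + r₂)/2 = 3.0255×10^5 km.
At r₁ the circular-orbit speed is v₁ = √(μ/r₁) = 35.30 km/s.
Transfer-orbit speed at r₁ (vis-viva): v_p = √[μ(2/r₁ − 1/a_t)] = 45.53 km/s.
First burn Δv₁ = |v_p − v₁| = 10.23 km/s.
At r₂, v₂ = √(μ/r₂) = 15.865 km/s.
Transfer-orbit speed at r₂: v_a = √[μ(2/r₂ − 1/a_t)] = 9.1981 km/s.
Second burn Δv₂ = |v₂ − v_a| = 6.667 km/s.
Δv = Δv₁ + Δv₂ = 10.23 + 6.667 = 16.90 km/s.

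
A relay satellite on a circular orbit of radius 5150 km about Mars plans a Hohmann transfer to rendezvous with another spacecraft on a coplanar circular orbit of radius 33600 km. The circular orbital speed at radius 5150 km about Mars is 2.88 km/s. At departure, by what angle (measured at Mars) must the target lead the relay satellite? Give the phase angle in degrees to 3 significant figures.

From the circular-orbit relation v² = μ/r at r = 5150 km: μ = v²r = (2.88)² × 5150 = 42716.2 km³/s².
Transfer-ellipse semi-major axis a_t = (r₁ + r₂)/2 = (5150 + 33600)/2 = 19375 km.
Transfer time t = π√(a_t³/μ) = 40990 s.
Target angular speed ω₂ = √(μ/r₂³) = 3.356×10^-5 rad/s.
Angle swept by the target during transfer: ω₂·t = 1.3756 rad = 78.82°.
The relay satellite traverses 180° on the transfer ellipse, so the target must lead by 180° − 78.82° = 101°.

φ = 101°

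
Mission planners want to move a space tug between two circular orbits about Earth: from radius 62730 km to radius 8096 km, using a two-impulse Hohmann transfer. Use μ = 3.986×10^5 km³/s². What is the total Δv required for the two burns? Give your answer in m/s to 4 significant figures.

Δv = 3638 m/s

The Hohmann ellipse has a_t = (r₁ + r₂)/2 = 35413 km.
Circular speed at r₁: v₁ = √(μ/r₁) = √(3.986×10^5/62730) = 2.5208 km/s.
Transfer-orbit speed at r₁ (vis-viva): v_a = √[μ(2/r₁ − 1/a_t)] = 1.2053 km/s.
First burn Δv₁ = |v_a − v₁| = 1.3155 km/s.
At r₂, v₂ = √(μ/r₂) = 7.0167 km/s.
Transfer-orbit speed at r₂: v_p = √[μ(2/r₂ − 1/a_t)] = 9.3388 km/s.
Second burn Δv₂ = |v₂ − v_p| = 2.3221 km/s.
Δv = Δv₁ + Δv₂ = 1.3155 + 2.3221 = 3.638 km/s.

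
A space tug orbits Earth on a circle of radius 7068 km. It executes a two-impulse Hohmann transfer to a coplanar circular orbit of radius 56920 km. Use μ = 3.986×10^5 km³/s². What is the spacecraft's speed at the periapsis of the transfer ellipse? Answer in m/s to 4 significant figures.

v = 10020 m/s

The Hohmann ellipse has a_t = (r₁ + r₂)/2 = 31994 km.
The periapsis of the transfer ellipse is at r = 7068 km.
Applying v² = μ(2/r − 1/a_t): v = 10.02 km/s.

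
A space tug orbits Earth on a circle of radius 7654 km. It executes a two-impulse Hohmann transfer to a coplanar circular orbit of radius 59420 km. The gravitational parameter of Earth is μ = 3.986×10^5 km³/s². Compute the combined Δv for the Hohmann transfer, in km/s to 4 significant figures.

The Hohmann ellipse has a_t = (r₁ + r₂)/2 = 33537 km.
At r₁ the circular-orbit speed is v₁ = √(μ/r₁) = 7.2165 km/s.
Transfer-orbit speed at r₁ (vis-viva): v_p = √[μ(2/r₁ − 1/a_t)] = 9.6057 km/s.
First burn Δv₁ = |v_p − v₁| = 2.389 km/s.
Circular speed at r₂: v₂ = √(μ/r₂) = 2.590 km/s.
Transfer-orbit speed at r₂: v_a = √[μ(2/r₂ − 1/a_t)] = 1.237 km/s.
Second burn Δv₂ = |v₂ − v_a| = 1.353 km/s.
Δv = Δv₁ + Δv₂ = 2.389 + 1.353 = 3.742 km/s.

Δv = 3.742 km/s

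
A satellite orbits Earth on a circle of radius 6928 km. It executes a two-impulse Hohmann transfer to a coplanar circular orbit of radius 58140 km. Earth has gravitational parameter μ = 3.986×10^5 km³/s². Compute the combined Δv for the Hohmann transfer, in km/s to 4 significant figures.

Transfer-ellipse semi-major axis a_t = (r₁ + r₂)/2 = (6928 + 58140)/2 = 32534 km.
Circular speed at r₁: v₁ = √(μ/r₁) = √(3.986×10^5/6928) = 7.585 km/s.
Transfer-orbit speed at r₁ (vis-viva equation): v_p = √[μ(2/r₁ − 1/a_t)] = 10.14 km/s.
First burn Δv₁ = |v_p − v₁| = 2.555 km/s.
At r₂, v₂ = √(μ/r₂) = 2.618 km/s.
Transfer-orbit speed at r₂: v_a = √[μ(2/r₂ − 1/a_t)] = 1.208 km/s.
Second burn Δv₂ = |v₂ − v_a| = 1.410 km/s.
Δv = Δv₁ + Δv₂ = 2.555 + 1.410 = 3.965 km/s.

Δv = 3.965 km/s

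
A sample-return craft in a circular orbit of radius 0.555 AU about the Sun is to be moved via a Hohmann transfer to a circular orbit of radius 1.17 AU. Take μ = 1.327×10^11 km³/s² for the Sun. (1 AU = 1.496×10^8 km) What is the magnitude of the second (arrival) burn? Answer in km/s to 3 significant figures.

Δv₂ = 5.45 km/s

In km: r₁ = 0.555 × 1.496×10^8 = 8.3028×10^7 km; r₂ = 1.17 × 1.496×10^8 = 1.75032×10^8 km.
Transfer-ellipse semi-major axis a_t = (r₁ + r₂)/2 = (8.3028×10^7 + 1.75032×10^8)/2 = 1.2903×10^8 km.
Circular speed at r = 1.75032×10^8 km: v_c = √(μ/r) = 27.534 km/s.
Vis-viva on the transfer ellipse at r = 1.75032×10^8 km gives v_t = √[μ(2/r − 1/a_t)] = 22.087 km/s.
Δv₂ = |v_t − v_c| = |22.087 − 27.534| = 5.447 km/s.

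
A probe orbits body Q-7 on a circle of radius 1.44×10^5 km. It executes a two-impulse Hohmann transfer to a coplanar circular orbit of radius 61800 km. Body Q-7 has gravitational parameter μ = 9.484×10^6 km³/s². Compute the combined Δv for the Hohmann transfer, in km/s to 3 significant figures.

Transfer-ellipse semi-major axis a_t = (r₁ + r₂)/2 = (1.440×10^5 + 61800)/2 = 1.029×10^5 km.
Circular speed at r₁: v₁ = √(μ/r₁) = √(9.484×10^6/1.440×10^5) = 8.115 km/s.
On the transfer ellipse at r₁, vis-viva equation gives v_a = √[μ(2/r₁ − 1/a_t)] = 6.289 km/s.
First burn Δv₁ = |v_a − v₁| = 1.826 km/s.
Circular speed at r₂: v₂ = √(μ/r₂) = 12.388 km/s.
Transfer-orbit speed at r₂: v_p = √[μ(2/r₂ − 1/a_t)] = 14.655 km/s.
Second burn Δv₂ = |v₂ − v_p| = 2.267 km/s.
Total Δv = Δv₁ + Δv₂ = 4.093 km/s.

Δv = 4.09 km/s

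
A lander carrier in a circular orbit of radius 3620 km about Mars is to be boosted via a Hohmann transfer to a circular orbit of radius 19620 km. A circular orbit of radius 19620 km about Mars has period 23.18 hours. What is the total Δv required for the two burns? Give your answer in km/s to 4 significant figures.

From Kepler's third law T² = 4π²r³/μ at r = 19620 km, T = 23.18 hours = 23.18 × 3600 s = 83448 s: μ = 4π²r³/T² = 42817.9 km³/s².
Semi-major axis of the transfer orbit: a_t = (3620 + 19620)/2 = 11620 km.
At r₁ the circular-orbit speed is v₁ = √(μ/r₁) = 3.4392 km/s.
Transfer-orbit speed at r₁ (vis-viva): v_p = √[μ(2/r₁ − 1/a_t)] = 4.4689 km/s.
First burn Δv₁ = |v_p − v₁| = 1.0297 km/s.
Circular speed at r₂: v₂ = √(μ/r₂) = 1.477280 km/s.
Transfer-orbit speed at r₂: v_a = √[μ(2/r₂ − 1/a_t)] = 0.8245446 km/s.
Second burn Δv₂ = |v₂ − v_a| = 0.65274 km/s.
Δv = Δv₁ + Δv₂ = 1.0297 + 0.65274 = 1.682 km/s.

Δv = 1.682 km/s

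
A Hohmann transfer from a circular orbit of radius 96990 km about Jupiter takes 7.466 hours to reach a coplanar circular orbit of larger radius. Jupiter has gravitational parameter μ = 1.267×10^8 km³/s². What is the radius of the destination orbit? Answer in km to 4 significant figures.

Transfer time t = 7.466 hours = 26877.6 s, and t = π√(a_t³/μ).
So a_t = (μ t²/π²)^(1/3) = (1.267×10^8 × (26877.6)² / π²)^(1/3) = 2.1010×10^5 km.
Since a_t = (r₁ + r₂)/2, r₂ = 2a_t − r₁ = 2×2.1010×10^5 − 96990 = 3.2321×10^5 km.

r₂ = 3.232×10^5 km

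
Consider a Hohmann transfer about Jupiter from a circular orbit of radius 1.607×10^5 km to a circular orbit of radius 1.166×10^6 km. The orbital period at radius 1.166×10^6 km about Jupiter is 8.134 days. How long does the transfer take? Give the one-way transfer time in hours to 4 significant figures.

From Kepler's third law T² = 4π²r³/μ at r = 1.166×10^6 km, T = 8.134 days = 8.134 × 86400 s = 7.027776×10^5 s: μ = 4π²r³/T² = 1.26713×10^8 km³/s².
Transfer-ellipse semi-major axis a_t = (r₁ + r₂)/2 = (1.607×10^5 + 1.166×10^6)/2 = 6.6335×10^5 km.
Half the transfer-orbit period gives t = π√(a_t³/μ) = 1.5078×10^5 s.
Converting: 1.5078×10^5 s ÷ 3600 s/hour = 41.88 hours.

t = 41.88 hours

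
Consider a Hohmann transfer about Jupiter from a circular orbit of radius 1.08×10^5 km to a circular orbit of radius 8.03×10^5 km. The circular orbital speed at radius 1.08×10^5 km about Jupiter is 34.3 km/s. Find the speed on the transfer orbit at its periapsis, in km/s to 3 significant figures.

From the circular-orbit relation v² = μ/r at r = 1.08×10^5 km: μ = v²r = (34.3)² × 1.08×10^5 = 1.27061×10^8 km³/s².
The Hohmann ellipse has a_t = (r₁ + r₂)/2 = 4.555×10^5 km.
The periapsis of the transfer ellipse is at r = 1.080×10^5 km.
Vis-viva: v = √[μ(2/r − 1/a_t)] = √[1.27061×10^8 × (2/1.080×10^5 − 1/4.555×10^5)] = 45.54 km/s.

v = 45.5 km/s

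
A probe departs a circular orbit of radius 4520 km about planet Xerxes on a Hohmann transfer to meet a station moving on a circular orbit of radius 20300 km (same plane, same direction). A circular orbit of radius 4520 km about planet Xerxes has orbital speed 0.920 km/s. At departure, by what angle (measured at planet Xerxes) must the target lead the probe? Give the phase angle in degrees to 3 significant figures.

From the circular-orbit relation v² = μ/r at r = 4520 km: μ = v²r = (0.920)² × 4520 = 3825.73 km³/s².
The Hohmann ellipse has a_t = (r₁ + r₂)/2 = 12410 km.
The half-period of the transfer ellipse is t = π√(a_t³/μ) = 70218 s.
Target angular speed ω₂ = √(μ/r₂³) = 2.1385×10^-5 rad/s.
Angle swept by the target during transfer: ω₂·t = 1.5016 rad = 86.04°.
The probe traverses 180° on the transfer ellipse, so the target must lead by 180° − 86.04° = 94.0°.

φ = 94.0°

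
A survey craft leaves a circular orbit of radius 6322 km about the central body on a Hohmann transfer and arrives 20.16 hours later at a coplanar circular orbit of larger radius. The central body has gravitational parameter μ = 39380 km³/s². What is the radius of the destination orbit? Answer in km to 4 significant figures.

Transfer time t = 20.16 hours = 72576 s, and t = π√(a_t³/μ).
So a_t = (μ t²/π²)^(1/3) = (39380 × (72576)² / π²)^(1/3) = 27597 km.
Since a_t = (r₁ + r₂)/2, r₂ = 2a_t − r₁ = 2×27597 − 6322 = 48872 km.

r₂ = 48870 km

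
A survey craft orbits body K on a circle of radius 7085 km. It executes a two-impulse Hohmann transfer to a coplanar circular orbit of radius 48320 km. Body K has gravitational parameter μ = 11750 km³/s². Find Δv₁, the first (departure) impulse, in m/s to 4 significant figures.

The Hohmann ellipse has a_t = (r₁ + r₂)/2 = 27702.5 km.
Circular speed at r = 7085 km: v_c = √(μ/r) = 1.288 km/s.
Vis-viva on the transfer ellipse at r = 7085 km gives v_t = √[μ(2/r − 1/a_t)] = 1.701 km/s.
Δv₁ = |v_t − v_c| = |1.701 − 1.288| = 0.4130 km/s.

Δv₁ = 413.0 m/s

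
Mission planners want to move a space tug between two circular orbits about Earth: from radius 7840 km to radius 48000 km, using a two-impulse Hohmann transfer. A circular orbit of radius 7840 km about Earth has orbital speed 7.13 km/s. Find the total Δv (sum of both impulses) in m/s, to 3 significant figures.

Δv = 3570 m/s

From the circular-orbit relation v² = μ/r at r = 7840 km: μ = v²r = (7.13)² × 7840 = 3.98561×10^5 km³/s².
Transfer-ellipse semi-major axis a_t = (r₁ + r₂)/2 = (7840 + 48000)/2 = 27920 km.
Circular speed at r₁: v₁ = √(μ/r₁) = √(3.98561×10^5/7840) = 7.1300 km/s.
Transfer-orbit speed at r₁ (vis-viva): v_p = √[μ(2/r₁ − 1/a_t)] = 9.3487 km/s.
First burn Δv₁ = |v_p − v₁| = 2.2187 km/s.
At r₂, v₂ = √(μ/r₂) = 2.8816 km/s.
Transfer-orbit speed at r₂: v_a = √[μ(2/r₂ − 1/a_t)] = 1.5270 km/s.
Second burn Δv₂ = |v₂ − v_a| = 1.3546 km/s.
Δv = Δv₁ + Δv₂ = 2.2187 + 1.3546 = 3.573 km/s.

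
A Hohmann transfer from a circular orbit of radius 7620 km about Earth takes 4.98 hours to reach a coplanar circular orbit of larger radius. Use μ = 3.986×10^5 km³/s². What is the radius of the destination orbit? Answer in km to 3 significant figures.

Transfer time t = 4.98 hours = 17928 s, and t = π√(a_t³/μ).
So a_t = (μ t²/π²)^(1/3) = (3.986×10^5 × (17928)² / π²)^(1/3) = 23502 km.
Since a_t = (r₁ + r₂)/2, r₂ = 2a_t − r₁ = 2×23502 − 7620 = 39384 km.

r₂ = 39400 km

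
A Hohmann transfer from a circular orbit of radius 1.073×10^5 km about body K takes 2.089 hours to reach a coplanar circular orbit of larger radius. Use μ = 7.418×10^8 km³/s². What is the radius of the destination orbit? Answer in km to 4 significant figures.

Transfer time t = 2.089 hours = 7520.4 s, and t = π√(a_t³/μ).
So a_t = (μ t²/π²)^(1/3) = (7.418×10^8 × (7520.4)² / π²)^(1/3) = 1.6199×10^5 km.
Since a_t = (r₁ + r₂)/2, r₂ = 2a_t − r₁ = 2×1.6199×10^5 − 1.073×10^5 = 2.1668×10^5 km.

r₂ = 2.167×10^5 km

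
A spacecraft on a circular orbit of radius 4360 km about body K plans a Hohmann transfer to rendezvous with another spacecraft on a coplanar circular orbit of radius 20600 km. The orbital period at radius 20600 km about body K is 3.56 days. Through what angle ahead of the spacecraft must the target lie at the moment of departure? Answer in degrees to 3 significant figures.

φ = 95.1°

From Kepler's third law T² = 4π²r³/μ at r = 20600 km, T = 3.56 days = 3.56 × 86400 s = 3.07584×10^5 s: μ = 4π²r³/T² = 3647.82 km³/s².
Semi-major axis of the transfer orbit: a_t = (4360 + 20600)/2 = 12480 km.
The half-period of the transfer ellipse is t = π√(a_t³/μ) = 72519 s.
The target's mean motion on its circular orbit is ω₂ = √(μ/r₂³) = 2.0428×10^-5 rad/s.
Angle swept by the target during transfer: ω₂·t = 1.4814 rad = 84.88°.
Arrival is 180° from departure on the ellipse, so φ = 180° − 84.88° = 95.1°.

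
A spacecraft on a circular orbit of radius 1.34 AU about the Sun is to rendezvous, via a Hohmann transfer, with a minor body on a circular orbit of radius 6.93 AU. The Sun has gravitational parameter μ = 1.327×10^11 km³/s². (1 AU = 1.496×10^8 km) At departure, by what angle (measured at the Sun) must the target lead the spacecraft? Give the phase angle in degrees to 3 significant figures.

In km: r₁ = 1.34 × 1.496×10^8 = 2.00464×10^8 km; r₂ = 6.93 × 1.496×10^8 = 1.036728×10^9 km.
Transfer-ellipse semi-major axis a_t = (r₁ + r₂)/2 = (2.00464×10^8 + 1.036728×10^9)/2 = 6.18596×10^8 km.
The half-period of the transfer ellipse is t = π√(a_t³/μ) = 1.327×10^8 s.
The target's mean motion on its circular orbit is ω₂ = √(μ/r₂³) = 1.091×10^-8 rad/s.
Angle swept by the target during transfer: ω₂·t = 1.448 rad = 82.96°.
The spacecraft traverses 180° on the transfer ellipse, so the target must lead by 180° − 82.96° = 97.0°.

φ = 97.0°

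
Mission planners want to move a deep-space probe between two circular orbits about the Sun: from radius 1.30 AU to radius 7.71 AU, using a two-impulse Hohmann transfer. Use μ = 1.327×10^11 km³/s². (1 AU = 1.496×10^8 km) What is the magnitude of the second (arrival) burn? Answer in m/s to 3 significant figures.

Δv₂ = 4960 m/s

In km: r₁ = 1.30 × 1.496×10^8 = 1.9448×10^8 km; r₂ = 7.71 × 1.496×10^8 = 1.153416×10^9 km.
Transfer-ellipse semi-major axis a_t = (r₁ + r₂)/2 = (1.9448×10^8 + 1.153416×10^9)/2 = 6.73948×10^8 km.
Circular speed at r = 1.153416×10^9 km: v_c = √(μ/r) = 10.726 km/s.
Vis-viva on the transfer ellipse at r = 1.153416×10^9 km gives v_t = √[μ(2/r − 1/a_t)] = 5.7619 km/s.
Δv₂ = |v_t − v_c| = |5.7619 − 10.726| = 4.964 km/s.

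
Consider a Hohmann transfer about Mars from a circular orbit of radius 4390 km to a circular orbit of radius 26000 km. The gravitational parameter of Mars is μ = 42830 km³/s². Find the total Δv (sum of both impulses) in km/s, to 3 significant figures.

Semi-major axis of the transfer orbit: a_t = (4390 + 26000)/2 = 15195 km.
Circular speed at r₁: v₁ = √(μ/r₁) = √(42830/4390) = 3.1235 km/s.
On the transfer ellipse at r₁, vis-viva equation gives v_p = √[μ(2/r₁ − 1/a_t)] = 4.0858 km/s.
First burn Δv₁ = |v_p − v₁| = 0.9623 km/s.
At r₂, v₂ = √(μ/r₂) = 1.2835 km/s.
Transfer-orbit speed at r₂: v_a = √[μ(2/r₂ − 1/a_t)] = 0.68987 km/s.
Second burn Δv₂ = |v₂ − v_a| = 0.5936 km/s.
Δv = Δv₁ + Δv₂ = 0.9623 + 0.5936 = 1.556 km/s.

Δv = 1.56 km/s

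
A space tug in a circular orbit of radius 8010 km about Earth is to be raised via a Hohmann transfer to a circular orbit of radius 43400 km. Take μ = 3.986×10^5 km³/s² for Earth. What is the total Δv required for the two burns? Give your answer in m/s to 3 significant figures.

Semi-major axis of the transfer orbit: a_t = (8010 + 43400)/2 = 25705 km.
At r₁ the circular-orbit speed is v₁ = √(μ/r₁) = 7.054 km/s.
Transfer-orbit speed at r₁ (vis-viva equation): v_p = √[μ(2/r₁ − 1/a_t)] = 9.166 km/s.
First burn Δv₁ = |v_p − v₁| = 2.112 km/s.
At r₂, v₂ = √(μ/r₂) = 3.031 km/s.
Transfer-orbit speed at r₂: v_a = √[μ(2/r₂ − 1/a_t)] = 1.692 km/s.
Second burn Δv₂ = |v₂ − v_a| = 1.339 km/s.
Total Δv = Δv₁ + Δv₂ = 3.451 km/s.

Δv = 3450 m/s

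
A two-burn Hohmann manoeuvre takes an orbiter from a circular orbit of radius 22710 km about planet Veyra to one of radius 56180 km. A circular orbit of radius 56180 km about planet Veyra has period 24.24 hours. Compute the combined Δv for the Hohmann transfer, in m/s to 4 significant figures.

Δv = 2206 m/s

From Kepler's third law T² = 4π²r³/μ at r = 56180 km, T = 24.24 hours = 24.24 × 3600 s = 87264 s: μ = 4π²r³/T² = 9.19252×10^5 km³/s².
The Hohmann ellipse has a_t = (r₁ + r₂)/2 = 39445 km.
Circular speed at r₁: v₁ = √(μ/r₁) = √(9.19252×10^5/22710) = 6.3622 km/s.
On the transfer ellipse at r₁, v² = μ(2/r − 1/a) gives v_p = √[μ(2/r₁ − 1/a_t)] = 7.5928 km/s.
First burn Δv₁ = |v_p − v₁| = 1.2306 km/s.
At r₂, v₂ = √(μ/r₂) = 4.045074 km/s.
Transfer-orbit speed at r₂: v_a = √[μ(2/r₂ − 1/a_t)] = 3.069298 km/s.
Second burn Δv₂ = |v₂ − v_a| = 0.97578 km/s.
Total Δv = Δv₁ + Δv₂ = 2.206 km/s.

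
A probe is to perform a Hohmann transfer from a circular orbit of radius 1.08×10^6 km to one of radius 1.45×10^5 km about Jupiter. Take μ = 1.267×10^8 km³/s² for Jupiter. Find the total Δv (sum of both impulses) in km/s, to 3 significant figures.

Semi-major axis of the transfer orbit: a_t = (1.080×10^6 + 1.450×10^5)/2 = 6.125×10^5 km.
At r₁ the circular-orbit speed is v₁ = √(μ/r₁) = 10.831 km/s.
Transfer-orbit speed at r₁ (vis-viva equation): v_a = √[μ(2/r₁ − 1/a_t)] = 5.2700 km/s.
First burn Δv₁ = |v_a − v₁| = 5.561 km/s.
Circular speed at r₂: v₂ = √(μ/r₂) = 29.560 km/s.
Transfer-orbit speed at r₂: v_p = √[μ(2/r₂ − 1/a_t)] = 39.252 km/s.
Second burn Δv₂ = |v₂ − v_p| = 9.692 km/s.
Δv = Δv₁ + Δv₂ = 5.561 + 9.692 = 15.25 km/s.

Δv = 15.3 km/s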